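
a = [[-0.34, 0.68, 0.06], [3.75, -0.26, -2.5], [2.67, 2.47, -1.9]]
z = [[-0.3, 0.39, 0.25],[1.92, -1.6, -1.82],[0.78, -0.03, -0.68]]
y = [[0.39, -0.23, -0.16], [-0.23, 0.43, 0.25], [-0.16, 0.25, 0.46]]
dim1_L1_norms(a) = [1.08, 6.51, 7.04]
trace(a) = -2.50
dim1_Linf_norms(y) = [0.39, 0.43, 0.46]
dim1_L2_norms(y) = [0.48, 0.55, 0.55]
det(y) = 0.04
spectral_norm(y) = 0.86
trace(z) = -2.58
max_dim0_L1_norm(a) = 6.76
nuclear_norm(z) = 3.81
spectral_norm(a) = 5.73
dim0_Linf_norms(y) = [0.39, 0.43, 0.46]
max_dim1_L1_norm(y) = 0.91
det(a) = -1.36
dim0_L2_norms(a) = [4.62, 2.58, 3.14]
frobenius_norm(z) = 3.31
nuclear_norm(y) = 1.28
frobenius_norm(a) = 6.15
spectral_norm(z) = 3.27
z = a @ y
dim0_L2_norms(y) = [0.48, 0.55, 0.55]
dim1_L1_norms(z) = [0.94, 5.34, 1.49]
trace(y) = 1.28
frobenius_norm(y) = 0.91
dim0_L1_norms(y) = [0.78, 0.91, 0.87]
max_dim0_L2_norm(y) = 0.55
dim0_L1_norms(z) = [3.0, 2.02, 2.75]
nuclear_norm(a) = 8.06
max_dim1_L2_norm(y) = 0.55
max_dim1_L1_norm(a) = 7.04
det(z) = -0.06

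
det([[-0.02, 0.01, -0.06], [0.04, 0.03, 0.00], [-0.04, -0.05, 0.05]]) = -0.000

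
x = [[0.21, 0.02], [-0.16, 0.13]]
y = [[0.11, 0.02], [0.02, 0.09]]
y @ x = [[0.02, 0.00],  [-0.01, 0.01]]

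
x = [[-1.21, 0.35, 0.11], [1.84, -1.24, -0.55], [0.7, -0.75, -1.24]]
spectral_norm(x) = 2.90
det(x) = -0.75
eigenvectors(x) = [[0.27, -0.27, -0.27], [-0.73, 0.11, -0.84], [-0.63, -0.96, 0.48]]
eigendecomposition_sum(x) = [[-0.75,0.39,0.26], [2.02,-1.05,-0.69], [1.76,-0.91,-0.60]] + [[-0.35, 0.02, -0.17], [0.14, -0.01, 0.07], [-1.24, 0.06, -0.60]] + [[-0.1,-0.06,0.02], [-0.32,-0.18,0.07], [0.18,0.1,-0.04]]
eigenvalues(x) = [-2.4, -0.96, -0.33]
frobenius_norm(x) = 3.07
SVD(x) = [[-0.4, -0.46, -0.79], [0.78, 0.28, -0.56], [0.48, -0.84, 0.25]] @ diag([2.896518144801168, 0.9765494944107735, 0.26652152221473857]) @ [[0.78, -0.51, -0.37],  [0.49, 0.13, 0.86],  [0.39, 0.85, -0.35]]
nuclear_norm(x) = 4.14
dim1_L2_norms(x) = [1.26, 2.29, 1.61]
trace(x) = -3.69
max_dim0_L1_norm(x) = 3.75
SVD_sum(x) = [[-0.91, 0.59, 0.43], [1.77, -1.15, -0.83], [1.08, -0.70, -0.51]] + [[-0.22, -0.06, -0.39], [0.13, 0.04, 0.23], [-0.4, -0.11, -0.71]] + [[-0.08, -0.18, 0.07], [-0.06, -0.13, 0.05], [0.03, 0.06, -0.02]]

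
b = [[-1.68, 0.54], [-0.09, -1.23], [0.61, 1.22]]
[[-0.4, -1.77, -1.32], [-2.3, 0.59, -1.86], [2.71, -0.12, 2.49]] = b @ [[0.82, 0.88, 1.24], [1.81, -0.54, 1.42]]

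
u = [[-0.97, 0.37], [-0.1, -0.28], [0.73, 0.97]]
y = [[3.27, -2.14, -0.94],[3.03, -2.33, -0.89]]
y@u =[[-3.64, 0.90], [-3.36, 0.91]]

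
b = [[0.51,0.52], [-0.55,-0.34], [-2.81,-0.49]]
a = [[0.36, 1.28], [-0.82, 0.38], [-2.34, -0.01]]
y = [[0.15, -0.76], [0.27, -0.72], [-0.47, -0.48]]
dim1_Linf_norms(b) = [0.52, 0.55, 2.81]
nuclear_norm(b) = 3.45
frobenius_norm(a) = 2.84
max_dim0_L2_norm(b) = 2.91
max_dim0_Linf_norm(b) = 2.81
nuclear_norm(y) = 1.71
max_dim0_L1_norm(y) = 1.96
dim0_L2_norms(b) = [2.91, 0.79]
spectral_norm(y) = 1.15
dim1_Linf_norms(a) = [1.28, 0.82, 2.34]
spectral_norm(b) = 2.98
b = a + y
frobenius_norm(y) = 1.28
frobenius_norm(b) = 3.01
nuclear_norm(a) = 3.84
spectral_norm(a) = 2.51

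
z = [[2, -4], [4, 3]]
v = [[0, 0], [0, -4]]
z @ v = [[0, 16], [0, -12]]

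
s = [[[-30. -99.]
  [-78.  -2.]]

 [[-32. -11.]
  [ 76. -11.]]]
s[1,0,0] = -32.0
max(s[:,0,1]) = -11.0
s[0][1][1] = -2.0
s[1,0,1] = -11.0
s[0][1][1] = -2.0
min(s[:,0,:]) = -99.0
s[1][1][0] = 76.0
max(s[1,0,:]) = -11.0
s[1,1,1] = -11.0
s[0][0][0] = -30.0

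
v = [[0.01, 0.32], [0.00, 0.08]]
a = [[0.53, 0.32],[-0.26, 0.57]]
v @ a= [[-0.08, 0.19], [-0.02, 0.05]]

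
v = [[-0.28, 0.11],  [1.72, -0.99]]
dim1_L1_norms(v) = [0.39, 2.71]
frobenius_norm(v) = 2.01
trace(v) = -1.27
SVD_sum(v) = [[-0.26, 0.15],[1.72, -0.98]] + [[-0.02, -0.04],[-0.00, -0.01]]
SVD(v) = [[-0.15,0.99], [0.99,0.15]] @ diag([2.006757837199058, 0.04385182824192997]) @ [[0.87, -0.5], [-0.5, -0.87]]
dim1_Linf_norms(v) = [0.28, 1.72]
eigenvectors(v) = [[0.47, -0.12], [0.88, 0.99]]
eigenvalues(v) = [-0.07, -1.2]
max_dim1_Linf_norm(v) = 1.72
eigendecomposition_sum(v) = [[-0.06, -0.01], [-0.11, -0.01]] + [[-0.22, 0.12], [1.83, -0.98]]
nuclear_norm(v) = 2.05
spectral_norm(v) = 2.01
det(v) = 0.09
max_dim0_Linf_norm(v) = 1.72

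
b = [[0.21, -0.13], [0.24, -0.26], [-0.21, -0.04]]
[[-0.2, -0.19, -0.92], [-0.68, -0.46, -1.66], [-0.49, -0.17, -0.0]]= b @ [[1.54,0.41,-1.03],[4.05,2.14,5.45]]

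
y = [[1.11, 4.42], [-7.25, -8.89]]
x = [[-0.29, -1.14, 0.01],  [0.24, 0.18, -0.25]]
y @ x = [[0.74, -0.47, -1.09], [-0.03, 6.66, 2.15]]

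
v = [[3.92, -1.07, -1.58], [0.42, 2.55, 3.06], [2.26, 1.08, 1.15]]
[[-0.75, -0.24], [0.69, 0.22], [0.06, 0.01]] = v@ [[-0.09, -0.03],[-0.1, -0.03],[0.32, 0.10]]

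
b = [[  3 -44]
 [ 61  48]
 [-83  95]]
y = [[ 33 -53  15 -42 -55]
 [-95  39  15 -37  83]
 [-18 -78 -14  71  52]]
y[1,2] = 15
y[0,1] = -53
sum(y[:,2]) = 16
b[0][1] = -44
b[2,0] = -83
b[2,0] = -83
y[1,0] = -95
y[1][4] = 83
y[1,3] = -37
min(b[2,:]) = -83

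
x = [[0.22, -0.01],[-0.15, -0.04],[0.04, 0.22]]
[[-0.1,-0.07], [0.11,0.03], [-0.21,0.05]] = x@ [[-0.49, -0.31], [-0.85, 0.29]]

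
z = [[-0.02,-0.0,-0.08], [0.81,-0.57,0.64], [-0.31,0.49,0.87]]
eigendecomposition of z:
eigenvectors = [[-0.03, 0.66, -0.07], [0.96, 0.73, 0.33], [-0.29, -0.18, 0.94]]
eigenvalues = [-0.79, 0.0, 1.07]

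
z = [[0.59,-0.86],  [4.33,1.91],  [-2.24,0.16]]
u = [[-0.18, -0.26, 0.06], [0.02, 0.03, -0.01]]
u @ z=[[-1.37, -0.33],[0.16, 0.04]]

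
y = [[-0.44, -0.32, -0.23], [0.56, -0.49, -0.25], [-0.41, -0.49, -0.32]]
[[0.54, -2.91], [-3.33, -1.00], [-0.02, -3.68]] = y @ [[-3.69,2.52],  [0.59,3.22],  [3.90,3.33]]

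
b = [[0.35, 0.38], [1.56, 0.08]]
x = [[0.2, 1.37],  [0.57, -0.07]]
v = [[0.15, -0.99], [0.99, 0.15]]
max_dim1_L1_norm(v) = 1.14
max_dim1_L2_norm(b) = 1.56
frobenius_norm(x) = 1.50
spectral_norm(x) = 1.38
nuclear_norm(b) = 1.96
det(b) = -0.56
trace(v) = 0.30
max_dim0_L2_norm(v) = 1.0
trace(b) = 0.43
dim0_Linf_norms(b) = [1.56, 0.38]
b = x + v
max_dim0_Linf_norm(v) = 0.99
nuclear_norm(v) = 2.00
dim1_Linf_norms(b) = [0.38, 1.56]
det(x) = -0.79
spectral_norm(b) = 1.61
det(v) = 1.00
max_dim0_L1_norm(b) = 1.91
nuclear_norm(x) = 1.96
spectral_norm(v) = 1.00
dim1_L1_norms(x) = [1.57, 0.64]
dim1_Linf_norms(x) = [1.37, 0.57]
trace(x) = 0.13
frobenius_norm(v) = 1.42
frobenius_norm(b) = 1.65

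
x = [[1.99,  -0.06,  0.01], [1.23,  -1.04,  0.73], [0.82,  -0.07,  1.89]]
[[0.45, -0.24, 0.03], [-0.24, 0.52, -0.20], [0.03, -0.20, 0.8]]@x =[[0.62, 0.22, -0.11], [-0.00, -0.51, -0.00], [0.47, 0.15, 1.37]]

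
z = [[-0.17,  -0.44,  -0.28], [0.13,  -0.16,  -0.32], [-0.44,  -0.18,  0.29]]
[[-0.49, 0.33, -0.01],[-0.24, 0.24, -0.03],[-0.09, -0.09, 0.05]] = z@[[0.17, 0.35, -0.05], [0.77, -0.73, -0.02], [0.42, -0.23, 0.09]]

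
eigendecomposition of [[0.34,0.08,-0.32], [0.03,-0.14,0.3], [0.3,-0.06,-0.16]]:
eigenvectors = [[0.65+0.00j, (0.16-0.32j), 0.16+0.32j], [0.56+0.00j, -0.75+0.00j, -0.75-0.00j], [0.50+0.00j, (-0.21-0.52j), -0.21+0.52j]]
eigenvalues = [(0.16+0j), (-0.06+0.22j), (-0.06-0.22j)]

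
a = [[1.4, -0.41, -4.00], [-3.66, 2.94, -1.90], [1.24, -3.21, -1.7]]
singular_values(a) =[5.8, 4.72, 1.62]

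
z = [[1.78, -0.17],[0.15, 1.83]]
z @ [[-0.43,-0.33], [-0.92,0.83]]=[[-0.61,-0.73], [-1.75,1.47]]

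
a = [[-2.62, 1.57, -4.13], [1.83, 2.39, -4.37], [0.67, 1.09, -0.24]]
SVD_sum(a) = [[-0.26, 1.98, -4.08], [-0.28, 2.12, -4.37], [-0.04, 0.28, -0.59]] + [[-2.34,-0.49,-0.09], [2.07,0.44,0.08], [0.85,0.18,0.03]] + [[-0.02, 0.08, 0.04], [0.04, -0.16, -0.08], [-0.14, 0.63, 0.31]]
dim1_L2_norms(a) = [5.14, 5.31, 1.3]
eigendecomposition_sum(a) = [[-2.61+0.00j, 1.19+0.00j, -2.07-0.00j], [1.07-0.00j, (-0.49-0j), (0.85+0j)], [0.21-0.00j, (-0.1-0j), (0.17+0j)]] + [[-0.01+0.16j, (0.19+0.45j), (-1.03-0.36j)],[0.38+0.28j, (1.44+0.28j), (-2.61+1.98j)],[0.23-0.04j, (0.59-0.41j), -0.20+1.59j]] + [[(-0.01-0.16j), 0.19-0.45j, -1.03+0.36j], [0.38-0.28j, 1.44-0.28j, (-2.61-1.98j)], [0.23+0.04j, (0.59+0.41j), (-0.2-1.59j)]]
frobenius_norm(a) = 7.50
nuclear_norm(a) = 10.74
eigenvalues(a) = [(-2.93+0j), (1.23+2.03j), (1.23-2.03j)]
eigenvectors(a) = [[(0.92+0j), 0.16+0.24j, (0.16-0.24j)], [-0.38+0.00j, 0.86+0.00j, (0.86-0j)], [(-0.08+0j), 0.30-0.30j, (0.3+0.3j)]]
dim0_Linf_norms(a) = [2.62, 2.39, 4.37]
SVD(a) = [[-0.68, 0.72, 0.13], [-0.73, -0.64, -0.25], [-0.1, -0.26, 0.96]] @ diag([6.686648589537756, 3.3123786333965035, 0.7453713363492239]) @ [[0.06, -0.44, 0.9], [-0.98, -0.21, -0.04], [-0.20, 0.88, 0.44]]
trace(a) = -0.47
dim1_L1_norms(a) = [8.32, 8.59, 2.0]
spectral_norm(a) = 6.69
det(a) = -16.51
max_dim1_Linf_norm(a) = 4.37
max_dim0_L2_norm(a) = 6.02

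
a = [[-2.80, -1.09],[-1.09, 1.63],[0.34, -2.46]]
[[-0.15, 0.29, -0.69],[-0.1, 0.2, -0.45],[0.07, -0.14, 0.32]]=a @ [[0.06, -0.12, 0.28], [-0.02, 0.04, -0.09]]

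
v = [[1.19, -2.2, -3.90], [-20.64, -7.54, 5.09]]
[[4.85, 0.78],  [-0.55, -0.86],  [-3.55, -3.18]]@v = [[-10.33, -16.55, -14.94],[17.1, 7.69, -2.23],[61.41, 31.79, -2.34]]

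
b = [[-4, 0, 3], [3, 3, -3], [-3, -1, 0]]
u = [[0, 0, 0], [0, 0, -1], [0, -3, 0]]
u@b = [[0, 0, 0], [3, 1, 0], [-9, -9, 9]]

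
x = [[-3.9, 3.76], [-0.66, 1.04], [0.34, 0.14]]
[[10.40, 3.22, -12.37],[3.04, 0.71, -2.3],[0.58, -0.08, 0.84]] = x @[[0.4, -0.42, 2.67], [3.18, 0.42, -0.52]]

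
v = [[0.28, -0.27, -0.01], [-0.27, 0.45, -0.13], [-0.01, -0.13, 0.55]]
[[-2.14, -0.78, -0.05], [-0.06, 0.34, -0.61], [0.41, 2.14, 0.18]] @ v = [[-0.39, 0.23, 0.1], [-0.1, 0.25, -0.38], [-0.46, 0.83, -0.18]]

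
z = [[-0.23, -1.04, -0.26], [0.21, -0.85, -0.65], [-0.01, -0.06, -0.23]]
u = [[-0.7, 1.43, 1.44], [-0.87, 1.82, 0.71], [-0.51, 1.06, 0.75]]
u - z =[[-0.47,2.47,1.7], [-1.08,2.67,1.36], [-0.5,1.12,0.98]]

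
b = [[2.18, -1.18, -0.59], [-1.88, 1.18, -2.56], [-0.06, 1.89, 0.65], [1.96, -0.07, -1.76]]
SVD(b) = [[-0.62, 0.27, -0.0], [0.64, 0.71, -0.11], [0.24, -0.18, 0.92], [-0.39, 0.63, 0.38]] @ diag([3.887676507824041, 3.2340583345958627, 1.8282335898194517]) @ [[-0.86, 0.51, -0.11],[0.15, 0.04, -0.99],[0.49, 0.86, 0.12]]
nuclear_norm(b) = 8.95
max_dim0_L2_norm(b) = 3.48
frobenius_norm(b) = 5.38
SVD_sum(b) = [[2.05, -1.21, 0.27], [-2.13, 1.26, -0.28], [-0.80, 0.47, -0.1], [1.30, -0.77, 0.17]] + [[0.13, 0.04, -0.86],[0.35, 0.1, -2.26],[-0.09, -0.02, 0.56],[0.32, 0.09, -2.01]] + [[-0.00, -0.01, -0.0],[-0.10, -0.18, -0.02],[0.83, 1.44, 0.19],[0.35, 0.61, 0.08]]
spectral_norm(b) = 3.89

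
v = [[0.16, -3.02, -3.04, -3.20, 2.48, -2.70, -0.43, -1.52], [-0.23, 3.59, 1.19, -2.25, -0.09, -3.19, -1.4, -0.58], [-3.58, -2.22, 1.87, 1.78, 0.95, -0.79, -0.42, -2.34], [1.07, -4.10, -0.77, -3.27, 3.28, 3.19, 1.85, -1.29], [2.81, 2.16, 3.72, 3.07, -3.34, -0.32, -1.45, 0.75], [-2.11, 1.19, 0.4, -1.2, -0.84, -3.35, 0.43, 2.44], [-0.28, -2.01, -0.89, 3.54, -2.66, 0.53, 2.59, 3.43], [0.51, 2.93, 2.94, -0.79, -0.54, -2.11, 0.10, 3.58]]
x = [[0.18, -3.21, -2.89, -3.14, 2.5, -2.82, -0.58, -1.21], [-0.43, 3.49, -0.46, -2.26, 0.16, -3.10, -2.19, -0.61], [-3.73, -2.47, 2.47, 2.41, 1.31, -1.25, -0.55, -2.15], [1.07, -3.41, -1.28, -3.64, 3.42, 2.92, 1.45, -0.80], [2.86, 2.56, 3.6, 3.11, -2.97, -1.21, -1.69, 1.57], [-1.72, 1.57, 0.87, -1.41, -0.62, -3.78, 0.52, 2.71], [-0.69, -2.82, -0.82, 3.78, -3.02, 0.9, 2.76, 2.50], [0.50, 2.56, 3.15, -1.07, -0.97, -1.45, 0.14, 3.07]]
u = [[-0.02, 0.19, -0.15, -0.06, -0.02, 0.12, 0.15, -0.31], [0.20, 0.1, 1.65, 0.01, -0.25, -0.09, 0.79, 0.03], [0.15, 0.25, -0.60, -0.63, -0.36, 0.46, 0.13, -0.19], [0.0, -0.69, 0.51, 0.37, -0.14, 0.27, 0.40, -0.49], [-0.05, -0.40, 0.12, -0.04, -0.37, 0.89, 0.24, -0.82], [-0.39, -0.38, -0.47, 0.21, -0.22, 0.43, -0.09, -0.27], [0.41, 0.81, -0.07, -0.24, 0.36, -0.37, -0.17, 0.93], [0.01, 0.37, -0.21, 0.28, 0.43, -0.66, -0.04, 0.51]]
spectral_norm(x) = 11.66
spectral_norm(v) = 11.84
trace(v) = 1.83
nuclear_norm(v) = 41.37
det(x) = 735.11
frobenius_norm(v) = 17.82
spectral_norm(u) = 2.44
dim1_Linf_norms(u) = [0.31, 1.65, 0.63, 0.69, 0.89, 0.47, 0.93, 0.66]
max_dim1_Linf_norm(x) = 3.78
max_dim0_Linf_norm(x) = 3.78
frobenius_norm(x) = 18.13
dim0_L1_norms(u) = [1.23, 3.19, 3.78, 1.84, 2.15, 3.29, 2.01, 3.55]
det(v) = -24319.26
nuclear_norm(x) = 41.34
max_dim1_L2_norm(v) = 7.43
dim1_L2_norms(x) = [6.67, 5.7, 6.33, 7.12, 7.28, 5.52, 6.87, 5.51]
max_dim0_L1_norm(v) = 21.22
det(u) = -0.00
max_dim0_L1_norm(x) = 22.09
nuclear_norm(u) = 7.09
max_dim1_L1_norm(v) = 18.82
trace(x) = 1.58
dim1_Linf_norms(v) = [3.2, 3.59, 3.58, 4.1, 3.72, 3.35, 3.54, 3.58]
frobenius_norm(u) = 3.49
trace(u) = 0.25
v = u + x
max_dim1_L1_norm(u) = 3.36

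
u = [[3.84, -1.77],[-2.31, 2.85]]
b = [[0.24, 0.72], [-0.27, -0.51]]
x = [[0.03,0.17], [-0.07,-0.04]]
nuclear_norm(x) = 0.24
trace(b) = -0.27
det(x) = 0.01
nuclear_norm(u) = 6.71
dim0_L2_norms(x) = [0.08, 0.17]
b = u @ x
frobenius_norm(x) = 0.19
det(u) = 6.86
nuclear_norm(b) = 1.03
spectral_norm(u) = 5.46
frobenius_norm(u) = 5.60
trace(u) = 6.69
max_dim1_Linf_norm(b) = 0.72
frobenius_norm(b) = 0.95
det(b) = 0.07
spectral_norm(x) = 0.18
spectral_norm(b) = 0.95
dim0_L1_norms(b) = [0.51, 1.23]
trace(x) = -0.01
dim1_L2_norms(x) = [0.17, 0.08]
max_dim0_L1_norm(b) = 1.23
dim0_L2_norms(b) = [0.36, 0.88]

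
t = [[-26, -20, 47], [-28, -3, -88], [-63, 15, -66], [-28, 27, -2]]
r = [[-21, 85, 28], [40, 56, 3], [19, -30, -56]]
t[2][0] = -63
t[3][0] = -28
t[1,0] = -28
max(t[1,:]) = -3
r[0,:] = [-21, 85, 28]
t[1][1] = -3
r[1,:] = [40, 56, 3]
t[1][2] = -88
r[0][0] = -21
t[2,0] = -63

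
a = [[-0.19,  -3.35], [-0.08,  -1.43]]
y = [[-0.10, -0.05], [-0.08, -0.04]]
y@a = [[0.02, 0.41], [0.02, 0.33]]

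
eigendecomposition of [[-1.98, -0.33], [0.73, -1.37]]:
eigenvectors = [[(0.35-0.44j),(0.35+0.44j)], [-0.83+0.00j,-0.83-0.00j]]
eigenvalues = [(-1.67+0.38j), (-1.67-0.38j)]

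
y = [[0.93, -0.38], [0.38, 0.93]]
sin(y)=[[0.86, -0.23],  [0.23, 0.86]]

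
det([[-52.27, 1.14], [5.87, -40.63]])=2117.038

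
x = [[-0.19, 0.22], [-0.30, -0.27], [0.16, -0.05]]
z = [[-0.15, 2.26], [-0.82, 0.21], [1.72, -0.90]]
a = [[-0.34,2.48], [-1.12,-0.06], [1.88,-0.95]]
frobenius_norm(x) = 0.52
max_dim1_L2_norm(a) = 2.5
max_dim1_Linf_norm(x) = 0.3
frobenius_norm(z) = 3.10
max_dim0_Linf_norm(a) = 2.48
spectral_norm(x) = 0.41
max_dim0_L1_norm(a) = 3.49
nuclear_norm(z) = 4.24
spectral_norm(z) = 2.68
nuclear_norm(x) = 0.74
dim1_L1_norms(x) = [0.41, 0.57, 0.21]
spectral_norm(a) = 2.96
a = x + z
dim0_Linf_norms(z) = [1.72, 2.26]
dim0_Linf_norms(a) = [1.88, 2.48]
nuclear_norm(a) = 4.75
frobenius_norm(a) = 3.46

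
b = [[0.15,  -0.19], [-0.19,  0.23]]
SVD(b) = [[-0.63, 0.78],  [0.78, 0.63]] @ diag([0.38416487838947594, 0.004164878389475947]) @ [[-0.63, 0.78], [-0.78, -0.63]]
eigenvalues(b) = [-0.0, 0.38]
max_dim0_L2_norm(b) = 0.3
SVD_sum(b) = [[0.15,-0.19], [-0.19,0.23]] + [[-0.0,-0.00], [-0.00,-0.0]]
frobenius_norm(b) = 0.38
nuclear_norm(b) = 0.39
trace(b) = 0.38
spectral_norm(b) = 0.38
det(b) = -0.00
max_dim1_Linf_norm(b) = 0.23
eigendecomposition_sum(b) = [[-0.0, -0.0], [-0.00, -0.0]] + [[0.15, -0.19], [-0.19, 0.23]]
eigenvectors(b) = [[-0.78, 0.63], [-0.63, -0.78]]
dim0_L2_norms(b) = [0.24, 0.3]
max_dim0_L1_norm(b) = 0.42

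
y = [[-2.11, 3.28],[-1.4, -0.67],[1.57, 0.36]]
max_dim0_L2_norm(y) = 3.37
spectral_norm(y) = 3.96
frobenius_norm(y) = 4.50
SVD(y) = [[-0.98, 0.19],  [-0.09, -0.71],  [0.18, 0.68]] @ diag([3.9575766304176874, 2.1334214807139693]) @ [[0.62, -0.78], [0.78, 0.62]]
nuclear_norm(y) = 6.09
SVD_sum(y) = [[-2.42, 3.03], [-0.22, 0.27], [0.44, -0.55]] + [[0.31, 0.25],  [-1.18, -0.94],  [1.13, 0.91]]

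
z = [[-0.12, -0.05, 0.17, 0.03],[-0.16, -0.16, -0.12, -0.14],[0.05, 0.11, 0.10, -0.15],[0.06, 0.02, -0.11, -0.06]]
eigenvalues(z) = [-0.23, -0.15, 0.01, 0.13]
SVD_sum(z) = [[0.0,0.0,0.0,0.00], [-0.15,-0.17,-0.15,-0.08], [0.05,0.06,0.05,0.03], [-0.02,-0.02,-0.02,-0.01]] + [[-0.12, -0.06, 0.16, 0.05],[-0.01, -0.00, 0.01, 0.0],[0.01, 0.01, -0.02, -0.01],[0.08, 0.04, -0.1, -0.03]] + [[-0.00,0.01,0.01,-0.03], [-0.01,0.01,0.02,-0.06], [-0.02,0.04,0.06,-0.17], [-0.00,0.00,0.01,-0.02]] + [[0.0, -0.0, 0.0, -0.0], [-0.0, 0.0, -0.0, 0.00], [-0.0, 0.00, -0.00, 0.00], [0.00, -0.00, 0.00, -0.00]]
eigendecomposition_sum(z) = [[-0.27, -0.21, 0.03, -0.11], [-0.02, -0.01, 0.0, -0.01], [0.13, 0.11, -0.01, 0.05], [0.19, 0.15, -0.02, 0.07]] + [[0.17, 0.13, 0.05, 0.23], [-0.15, -0.12, -0.04, -0.20], [-0.05, -0.04, -0.01, -0.07], [-0.14, -0.11, -0.04, -0.19]] + [[0.01, -0.00, -0.0, 0.02], [-0.01, 0.0, 0.00, -0.02], [0.01, -0.00, -0.00, 0.01], [-0.00, 0.0, 0.00, -0.0]] + [[-0.03, 0.03, 0.1, -0.11], [0.02, -0.03, -0.08, 0.09], [-0.04, 0.05, 0.13, -0.14], [0.02, -0.02, -0.05, 0.06]]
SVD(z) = [[0.02,  0.84,  -0.14,  0.52], [-0.93,  0.05,  -0.33,  -0.12], [0.34,  -0.09,  -0.93,  -0.11], [-0.11,  -0.53,  -0.09,  0.84]] @ diag([0.3035466187449979, 0.25471157496011454, 0.20414368383209042, 0.0026115476791360123]) @ [[0.52, 0.6, 0.53, 0.29], [-0.57, -0.28, 0.73, 0.25], [0.09, -0.22, -0.33, 0.91], [0.63, -0.71, 0.27, -0.13]]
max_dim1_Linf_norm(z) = 0.17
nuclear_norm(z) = 0.77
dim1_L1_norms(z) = [0.37, 0.58, 0.41, 0.25]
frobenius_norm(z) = 0.45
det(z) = 0.00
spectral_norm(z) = 0.30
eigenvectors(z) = [[-0.76, 0.62, 0.63, -0.52], [-0.05, -0.56, -0.70, 0.44], [0.37, -0.19, 0.3, -0.68], [0.53, -0.51, -0.13, 0.28]]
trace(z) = -0.24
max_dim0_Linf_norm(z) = 0.17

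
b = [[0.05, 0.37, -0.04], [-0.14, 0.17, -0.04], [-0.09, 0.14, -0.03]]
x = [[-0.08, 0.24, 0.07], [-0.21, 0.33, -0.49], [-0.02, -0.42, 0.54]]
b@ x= [[-0.08, 0.15, -0.20],  [-0.02, 0.04, -0.11],  [-0.02, 0.04, -0.09]]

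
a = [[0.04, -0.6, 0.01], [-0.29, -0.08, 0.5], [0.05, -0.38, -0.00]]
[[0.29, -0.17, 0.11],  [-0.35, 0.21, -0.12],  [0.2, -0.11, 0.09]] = a @ [[0.78,-0.06,0.92], [-0.43,0.28,-0.12], [-0.31,0.43,0.27]]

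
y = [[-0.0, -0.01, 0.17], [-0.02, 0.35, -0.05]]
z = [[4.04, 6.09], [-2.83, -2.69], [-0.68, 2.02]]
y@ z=[[-0.09, 0.37], [-1.04, -1.16]]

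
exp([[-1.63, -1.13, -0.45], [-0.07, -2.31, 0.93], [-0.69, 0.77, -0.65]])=[[0.28,  -0.25,  -0.31], [-0.09,  0.21,  0.29], [-0.28,  0.34,  0.75]]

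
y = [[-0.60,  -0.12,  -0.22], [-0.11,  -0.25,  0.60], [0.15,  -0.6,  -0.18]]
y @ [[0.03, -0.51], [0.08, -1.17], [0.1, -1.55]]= [[-0.05, 0.79], [0.04, -0.58], [-0.06, 0.9]]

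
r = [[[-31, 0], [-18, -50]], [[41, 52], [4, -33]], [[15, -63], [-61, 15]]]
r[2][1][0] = -61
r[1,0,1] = 52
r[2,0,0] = 15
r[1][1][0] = 4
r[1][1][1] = -33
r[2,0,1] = -63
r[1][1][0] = 4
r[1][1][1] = -33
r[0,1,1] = -50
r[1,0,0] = 41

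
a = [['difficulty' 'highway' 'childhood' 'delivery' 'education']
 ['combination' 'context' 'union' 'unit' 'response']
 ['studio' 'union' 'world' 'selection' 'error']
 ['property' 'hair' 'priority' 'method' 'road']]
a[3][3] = 'method'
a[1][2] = 'union'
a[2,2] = 'world'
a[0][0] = 'difficulty'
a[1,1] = 'context'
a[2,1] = 'union'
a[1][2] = 'union'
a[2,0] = 'studio'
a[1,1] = 'context'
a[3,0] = 'property'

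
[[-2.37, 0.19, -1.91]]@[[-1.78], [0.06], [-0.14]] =[[4.5]]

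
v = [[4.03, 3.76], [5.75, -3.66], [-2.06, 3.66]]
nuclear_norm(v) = 13.57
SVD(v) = [[-0.18, 0.94], [-0.87, -0.00], [0.47, 0.35]] @ diag([7.878936713327857, 5.691937830596398]) @ [[-0.84, 0.54], [0.54, 0.84]]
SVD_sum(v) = [[1.17, -0.74], [5.75, -3.65], [-3.12, 1.98]] + [[2.86, 4.5], [-0.0, -0.01], [1.06, 1.68]]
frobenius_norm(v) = 9.72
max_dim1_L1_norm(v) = 9.41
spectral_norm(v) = 7.88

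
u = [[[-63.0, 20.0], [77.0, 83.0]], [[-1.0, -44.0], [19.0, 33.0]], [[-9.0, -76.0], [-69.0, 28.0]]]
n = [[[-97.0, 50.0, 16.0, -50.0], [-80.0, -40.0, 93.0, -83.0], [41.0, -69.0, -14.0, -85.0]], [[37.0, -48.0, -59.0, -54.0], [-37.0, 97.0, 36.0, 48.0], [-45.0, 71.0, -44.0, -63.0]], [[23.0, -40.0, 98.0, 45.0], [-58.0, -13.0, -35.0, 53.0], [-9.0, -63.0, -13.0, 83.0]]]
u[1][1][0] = 19.0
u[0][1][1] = 83.0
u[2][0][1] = -76.0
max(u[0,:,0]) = 77.0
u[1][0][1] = -44.0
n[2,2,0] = -9.0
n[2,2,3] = 83.0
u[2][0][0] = -9.0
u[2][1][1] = 28.0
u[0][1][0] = 77.0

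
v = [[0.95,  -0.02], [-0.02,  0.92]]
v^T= [[0.95, -0.02],  [-0.02, 0.92]]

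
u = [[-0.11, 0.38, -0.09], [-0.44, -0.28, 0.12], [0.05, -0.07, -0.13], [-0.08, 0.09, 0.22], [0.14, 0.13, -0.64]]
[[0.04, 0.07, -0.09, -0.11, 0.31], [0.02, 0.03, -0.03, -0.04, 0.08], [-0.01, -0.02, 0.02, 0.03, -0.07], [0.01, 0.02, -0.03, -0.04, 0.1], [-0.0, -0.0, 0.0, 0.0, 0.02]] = u@[[-0.09,-0.15,0.19,0.23,-0.58],[0.07,0.14,-0.18,-0.21,0.63],[0.00,0.00,0.0,-0.00,-0.03]]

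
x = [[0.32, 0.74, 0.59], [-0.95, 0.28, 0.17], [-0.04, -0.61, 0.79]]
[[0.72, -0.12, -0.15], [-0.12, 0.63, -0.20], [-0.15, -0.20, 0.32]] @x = [[0.35,0.59,0.29],[-0.63,0.21,-0.12],[0.13,-0.36,0.13]]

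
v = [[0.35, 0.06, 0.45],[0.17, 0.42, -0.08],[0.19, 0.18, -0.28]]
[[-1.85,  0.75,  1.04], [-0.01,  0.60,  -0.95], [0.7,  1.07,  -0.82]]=v @[[-0.96, 4.02, 0.73], [-0.26, -0.46, -2.18], [-3.32, -1.39, 2.03]]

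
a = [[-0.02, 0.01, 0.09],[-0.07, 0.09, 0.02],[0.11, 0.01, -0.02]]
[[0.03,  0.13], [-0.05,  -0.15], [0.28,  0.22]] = a@[[2.61,2.37], [1.27,-0.24], [0.77,1.96]]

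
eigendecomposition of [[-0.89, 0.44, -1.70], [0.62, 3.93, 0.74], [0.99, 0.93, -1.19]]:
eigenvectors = [[0.81+0.00j, 0.81-0.00j, (-0.03+0j)], [-0.12+0.05j, -0.12-0.05j, (-0.98+0j)], [0.08-0.56j, 0.08+0.56j, (-0.18+0j)]]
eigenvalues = [(-1.12+1.21j), (-1.12-1.21j), (4.08+0j)]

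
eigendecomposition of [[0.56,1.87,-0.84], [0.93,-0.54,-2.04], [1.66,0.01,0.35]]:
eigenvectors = [[0.48+0.00j, (0.65+0j), (0.65-0j)], [(-0.81+0j), 0.33+0.32j, 0.33-0.32j], [(-0.34+0j), (0.27-0.53j), 0.27+0.53j]]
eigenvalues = [(-1.96+0j), (1.17+1.61j), (1.17-1.61j)]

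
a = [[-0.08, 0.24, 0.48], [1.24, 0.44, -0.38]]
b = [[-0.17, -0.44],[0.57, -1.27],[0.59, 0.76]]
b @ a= [[-0.53, -0.23, 0.09], [-1.62, -0.42, 0.76], [0.9, 0.48, -0.01]]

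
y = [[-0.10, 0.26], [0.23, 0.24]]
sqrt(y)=[[(0.13+0.37j), (0.26-0.21j)],  [(0.23-0.18j), (0.48+0.1j)]]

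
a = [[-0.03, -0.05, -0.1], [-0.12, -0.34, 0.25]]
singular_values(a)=[0.44, 0.12]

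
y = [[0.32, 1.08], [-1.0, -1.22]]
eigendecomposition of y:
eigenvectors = [[0.72+0.00j, (0.72-0j)], [(-0.51+0.47j), -0.51-0.47j]]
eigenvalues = [(-0.45+0.7j), (-0.45-0.7j)]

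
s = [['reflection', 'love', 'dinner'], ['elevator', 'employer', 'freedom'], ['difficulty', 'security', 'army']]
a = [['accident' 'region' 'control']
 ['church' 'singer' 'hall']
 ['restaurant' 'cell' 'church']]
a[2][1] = 'cell'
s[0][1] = 'love'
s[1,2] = 'freedom'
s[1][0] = 'elevator'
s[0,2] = 'dinner'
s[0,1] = 'love'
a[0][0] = 'accident'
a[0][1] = 'region'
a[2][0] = 'restaurant'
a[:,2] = ['control', 'hall', 'church']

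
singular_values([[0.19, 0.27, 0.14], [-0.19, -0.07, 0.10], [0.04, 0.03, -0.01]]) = [0.39, 0.18, 0.0]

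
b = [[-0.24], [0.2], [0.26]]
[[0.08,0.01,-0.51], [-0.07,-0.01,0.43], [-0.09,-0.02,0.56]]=b@[[-0.33, -0.06, 2.14]]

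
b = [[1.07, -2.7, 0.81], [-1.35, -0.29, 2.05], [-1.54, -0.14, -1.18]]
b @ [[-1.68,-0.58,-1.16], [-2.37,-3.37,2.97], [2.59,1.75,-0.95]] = [[6.7, 9.9, -10.03], [8.26, 5.35, -1.24], [-0.14, -0.70, 2.49]]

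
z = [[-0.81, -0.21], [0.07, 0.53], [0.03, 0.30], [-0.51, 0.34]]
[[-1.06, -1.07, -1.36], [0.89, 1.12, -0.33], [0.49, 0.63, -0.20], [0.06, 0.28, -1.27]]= z @ [[0.91, 0.8, 1.91], [1.55, 2.01, -0.87]]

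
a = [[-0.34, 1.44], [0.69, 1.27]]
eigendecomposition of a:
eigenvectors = [[-0.95, -0.57], [0.31, -0.82]]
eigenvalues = [-0.82, 1.75]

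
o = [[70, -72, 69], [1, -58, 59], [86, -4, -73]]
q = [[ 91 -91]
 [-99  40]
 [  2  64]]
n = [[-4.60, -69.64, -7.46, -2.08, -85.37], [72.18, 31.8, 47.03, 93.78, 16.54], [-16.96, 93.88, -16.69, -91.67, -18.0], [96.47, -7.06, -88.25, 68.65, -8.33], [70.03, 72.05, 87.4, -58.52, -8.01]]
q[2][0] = 2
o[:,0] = [70, 1, 86]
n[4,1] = 72.05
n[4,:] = [70.03, 72.05, 87.4, -58.52, -8.01]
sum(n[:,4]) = -103.17000000000002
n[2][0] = -16.96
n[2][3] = -91.67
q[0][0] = 91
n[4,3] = -58.52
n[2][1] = 93.88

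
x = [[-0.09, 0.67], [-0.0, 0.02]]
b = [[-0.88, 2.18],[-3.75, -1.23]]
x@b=[[-2.43, -1.02], [-0.08, -0.02]]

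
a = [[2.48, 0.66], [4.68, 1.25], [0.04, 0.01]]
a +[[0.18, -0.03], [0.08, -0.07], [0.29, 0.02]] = [[2.66, 0.63], [4.76, 1.18], [0.33, 0.03]]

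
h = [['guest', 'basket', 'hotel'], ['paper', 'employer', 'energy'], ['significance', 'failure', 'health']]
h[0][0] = 'guest'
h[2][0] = 'significance'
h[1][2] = 'energy'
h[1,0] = 'paper'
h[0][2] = 'hotel'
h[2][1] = 'failure'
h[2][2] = 'health'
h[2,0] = 'significance'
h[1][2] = 'energy'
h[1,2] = 'energy'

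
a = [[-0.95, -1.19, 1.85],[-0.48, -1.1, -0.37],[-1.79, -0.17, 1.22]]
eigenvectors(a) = [[(-0.33+0.6j),-0.33-0.60j,-0.48+0.00j], [0.04-0.24j,0.04+0.24j,-0.80+0.00j], [(-0.69+0j),-0.69-0.00j,(-0.36+0j)]]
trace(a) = -0.83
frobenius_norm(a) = 3.47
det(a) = -3.64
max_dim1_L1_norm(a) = 3.99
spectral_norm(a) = 3.10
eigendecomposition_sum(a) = [[(-0.32+0.71j), (-0.2-0.35j), (0.87-0.16j)], [0.02-0.27j, 0.11+0.09j, (-0.27+0.16j)], [(-0.78+0.07j), 0.21-0.35j, 0.57+0.69j]] + [[-0.32-0.71j, -0.20+0.35j, 0.87+0.16j], [0.02+0.27j, (0.11-0.09j), (-0.27-0.16j)], [-0.78-0.07j, 0.21+0.35j, 0.57-0.69j]] + [[(-0.32+0j), -0.79-0.00j, (0.11-0j)], [-0.53+0.00j, (-1.32-0j), (0.18-0j)], [(-0.24+0j), -0.59-0.00j, 0.08-0.00j]]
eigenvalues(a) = [(0.36+1.49j), (0.36-1.49j), (-1.55+0j)]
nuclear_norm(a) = 5.29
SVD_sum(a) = [[-1.45,-0.86,1.57], [-0.29,-0.17,0.31], [-1.27,-0.76,1.38]] + [[0.04, -0.24, -0.1], [0.15, -0.99, -0.41], [-0.07, 0.50, 0.21]] + [[0.46,-0.09,0.38],  [-0.34,0.06,-0.28],  [-0.45,0.08,-0.37]]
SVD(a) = [[-0.74, 0.21, 0.63], [-0.15, 0.87, -0.47], [-0.65, -0.44, -0.62]] @ diag([3.098838587517901, 1.2410118396880185, 0.9470422494610344]) @ [[0.63, 0.37, -0.68], [0.14, -0.92, -0.38], [0.77, -0.14, 0.63]]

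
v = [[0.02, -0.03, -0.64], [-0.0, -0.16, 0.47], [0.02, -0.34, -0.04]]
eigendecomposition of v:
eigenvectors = [[(1+0j), (-0.71+0j), (-0.71-0j)], [0.06+0.00j, 0.47+0.25j, (0.47-0.25j)], [0.02+0.00j, -0.15+0.44j, (-0.15-0.44j)]]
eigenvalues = [(0.01+0j), (-0.09+0.41j), (-0.09-0.41j)]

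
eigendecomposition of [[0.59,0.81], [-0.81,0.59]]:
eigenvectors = [[0.71+0.00j, 0.71-0.00j], [0.00+0.71j, -0.71j]]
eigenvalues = [(0.59+0.81j), (0.59-0.81j)]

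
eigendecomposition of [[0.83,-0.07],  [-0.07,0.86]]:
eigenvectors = [[-0.78,0.63], [-0.63,-0.78]]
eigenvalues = [0.77, 0.92]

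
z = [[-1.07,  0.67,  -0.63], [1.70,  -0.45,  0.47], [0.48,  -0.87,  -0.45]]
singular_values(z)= [2.35, 0.9, 0.38]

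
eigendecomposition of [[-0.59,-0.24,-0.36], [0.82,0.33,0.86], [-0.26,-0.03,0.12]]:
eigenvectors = [[0.42, 0.36, -0.36], [-0.88, -0.91, 0.87], [0.21, 0.21, 0.34]]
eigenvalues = [-0.27, -0.19, 0.32]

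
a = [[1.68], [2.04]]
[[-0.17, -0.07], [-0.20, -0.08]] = a @ [[-0.10, -0.04]]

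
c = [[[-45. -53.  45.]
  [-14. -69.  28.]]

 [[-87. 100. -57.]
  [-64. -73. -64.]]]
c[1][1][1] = -73.0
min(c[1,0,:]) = -87.0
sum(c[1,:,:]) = -245.0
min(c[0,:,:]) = -69.0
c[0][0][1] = -53.0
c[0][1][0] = -14.0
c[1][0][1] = 100.0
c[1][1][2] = -64.0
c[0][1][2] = 28.0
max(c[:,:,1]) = 100.0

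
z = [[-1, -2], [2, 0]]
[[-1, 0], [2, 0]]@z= [[1, 2], [-2, -4]]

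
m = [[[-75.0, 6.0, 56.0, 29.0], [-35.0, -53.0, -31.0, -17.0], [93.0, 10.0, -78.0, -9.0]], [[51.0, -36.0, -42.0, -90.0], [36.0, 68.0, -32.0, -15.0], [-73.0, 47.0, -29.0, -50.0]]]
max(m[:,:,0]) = 93.0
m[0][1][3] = -17.0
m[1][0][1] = -36.0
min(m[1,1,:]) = -32.0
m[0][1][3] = -17.0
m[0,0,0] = -75.0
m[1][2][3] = -50.0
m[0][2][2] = -78.0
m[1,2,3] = -50.0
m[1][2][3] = -50.0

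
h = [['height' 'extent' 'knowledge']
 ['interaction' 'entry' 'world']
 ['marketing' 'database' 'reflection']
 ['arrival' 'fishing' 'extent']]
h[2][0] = 'marketing'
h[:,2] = ['knowledge', 'world', 'reflection', 'extent']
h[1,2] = 'world'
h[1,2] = 'world'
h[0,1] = 'extent'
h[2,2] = 'reflection'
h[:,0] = ['height', 'interaction', 'marketing', 'arrival']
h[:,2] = ['knowledge', 'world', 'reflection', 'extent']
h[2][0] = 'marketing'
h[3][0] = 'arrival'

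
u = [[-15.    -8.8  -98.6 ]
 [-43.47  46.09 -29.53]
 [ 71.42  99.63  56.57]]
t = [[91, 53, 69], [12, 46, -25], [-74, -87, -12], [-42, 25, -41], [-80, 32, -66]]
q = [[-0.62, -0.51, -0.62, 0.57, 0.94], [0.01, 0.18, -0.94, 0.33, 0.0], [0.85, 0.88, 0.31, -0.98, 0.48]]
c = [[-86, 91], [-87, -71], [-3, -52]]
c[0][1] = 91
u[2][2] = 56.57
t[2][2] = -12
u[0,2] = -98.6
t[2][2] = -12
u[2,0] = 71.42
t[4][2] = -66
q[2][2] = 0.306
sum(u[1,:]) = -26.909999999999997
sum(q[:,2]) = -1.2639999999999998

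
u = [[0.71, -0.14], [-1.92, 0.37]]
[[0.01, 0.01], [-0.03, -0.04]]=u @ [[0.02, 0.03], [0.03, 0.06]]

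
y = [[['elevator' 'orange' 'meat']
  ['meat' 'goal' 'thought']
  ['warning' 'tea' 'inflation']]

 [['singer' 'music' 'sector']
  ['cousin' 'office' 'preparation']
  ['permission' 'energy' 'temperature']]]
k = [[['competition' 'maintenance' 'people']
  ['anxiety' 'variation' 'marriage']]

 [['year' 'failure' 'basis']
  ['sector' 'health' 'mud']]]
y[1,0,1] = 'music'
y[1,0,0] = 'singer'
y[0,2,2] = 'inflation'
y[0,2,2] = 'inflation'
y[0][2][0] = 'warning'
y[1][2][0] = 'permission'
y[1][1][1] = 'office'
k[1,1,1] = 'health'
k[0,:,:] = [['competition', 'maintenance', 'people'], ['anxiety', 'variation', 'marriage']]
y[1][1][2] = 'preparation'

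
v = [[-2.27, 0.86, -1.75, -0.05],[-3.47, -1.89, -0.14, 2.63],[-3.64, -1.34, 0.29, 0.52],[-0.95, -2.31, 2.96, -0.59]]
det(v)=0.082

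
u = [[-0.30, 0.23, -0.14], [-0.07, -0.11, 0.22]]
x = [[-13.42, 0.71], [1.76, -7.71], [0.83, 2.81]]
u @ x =[[4.31, -2.38], [0.93, 1.42]]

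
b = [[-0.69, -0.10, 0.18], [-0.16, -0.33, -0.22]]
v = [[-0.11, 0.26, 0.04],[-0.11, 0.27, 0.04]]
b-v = [[-0.58, -0.36, 0.14], [-0.05, -0.6, -0.26]]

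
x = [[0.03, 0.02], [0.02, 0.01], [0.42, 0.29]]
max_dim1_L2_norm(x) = 0.51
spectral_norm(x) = 0.51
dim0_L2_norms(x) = [0.42, 0.29]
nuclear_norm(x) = 0.52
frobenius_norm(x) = 0.51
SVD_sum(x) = [[0.03, 0.02], [0.02, 0.01], [0.42, 0.29]] + [[0.0, -0.00], [0.00, -0.00], [-0.00, 0.0]]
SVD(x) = [[-0.07,-0.18], [-0.04,-0.98], [-1.0,0.06]] @ diag([0.5121424201802075, 0.0031845646421089844]) @ [[-0.82,-0.57],  [-0.57,0.82]]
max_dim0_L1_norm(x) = 0.47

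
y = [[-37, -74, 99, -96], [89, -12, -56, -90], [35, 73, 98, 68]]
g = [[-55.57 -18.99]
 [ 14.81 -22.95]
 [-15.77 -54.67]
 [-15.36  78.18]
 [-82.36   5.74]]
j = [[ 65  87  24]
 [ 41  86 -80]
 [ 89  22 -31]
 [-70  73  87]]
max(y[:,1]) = 73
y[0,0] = -37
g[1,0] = 14.81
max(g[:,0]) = 14.81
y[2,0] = 35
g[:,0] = [-55.57, 14.81, -15.77, -15.36, -82.36]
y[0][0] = -37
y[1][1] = -12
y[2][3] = 68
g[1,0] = 14.81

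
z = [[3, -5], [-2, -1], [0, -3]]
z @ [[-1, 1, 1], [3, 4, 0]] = [[-18, -17, 3], [-1, -6, -2], [-9, -12, 0]]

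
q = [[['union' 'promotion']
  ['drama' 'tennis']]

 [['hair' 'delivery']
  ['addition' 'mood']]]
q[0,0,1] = 'promotion'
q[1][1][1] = 'mood'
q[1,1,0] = 'addition'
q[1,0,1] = 'delivery'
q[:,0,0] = ['union', 'hair']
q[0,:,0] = ['union', 'drama']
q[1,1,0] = 'addition'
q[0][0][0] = 'union'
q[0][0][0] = 'union'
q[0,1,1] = 'tennis'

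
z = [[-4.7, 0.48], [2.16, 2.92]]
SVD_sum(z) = [[-4.39, -0.94], [2.66, 0.57]] + [[-0.31, 1.42], [-0.5, 2.35]]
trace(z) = -1.78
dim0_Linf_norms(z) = [4.7, 2.92]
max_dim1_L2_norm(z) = 4.72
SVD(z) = [[-0.86,0.52],[0.52,0.86]] @ diag([5.255988571668346, 2.808377491451557]) @ [[0.98,0.21], [-0.21,0.98]]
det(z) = -14.76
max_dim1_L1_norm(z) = 5.18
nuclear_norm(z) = 8.06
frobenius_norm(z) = 5.96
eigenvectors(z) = [[-0.96, -0.06], [0.27, -1.00]]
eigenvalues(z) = [-4.83, 3.05]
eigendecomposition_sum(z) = [[-4.75, 0.29], [1.32, -0.08]] + [[0.05, 0.19], [0.84, 3.00]]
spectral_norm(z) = 5.26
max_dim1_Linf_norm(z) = 4.7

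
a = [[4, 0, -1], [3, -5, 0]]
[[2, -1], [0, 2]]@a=[[5, 5, -2], [6, -10, 0]]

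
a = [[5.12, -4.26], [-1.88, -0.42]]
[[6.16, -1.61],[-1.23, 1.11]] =a @ [[0.77, -0.53], [-0.52, -0.26]]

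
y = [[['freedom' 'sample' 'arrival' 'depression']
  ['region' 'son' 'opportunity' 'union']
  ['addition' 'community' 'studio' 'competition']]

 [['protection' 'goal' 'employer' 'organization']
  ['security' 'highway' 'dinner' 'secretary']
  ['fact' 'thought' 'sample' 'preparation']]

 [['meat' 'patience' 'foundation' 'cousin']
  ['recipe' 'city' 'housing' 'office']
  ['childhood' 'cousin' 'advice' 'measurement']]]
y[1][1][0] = 'security'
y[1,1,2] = 'dinner'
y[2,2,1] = 'cousin'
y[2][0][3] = 'cousin'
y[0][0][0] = 'freedom'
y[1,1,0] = 'security'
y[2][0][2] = 'foundation'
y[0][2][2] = 'studio'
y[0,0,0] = 'freedom'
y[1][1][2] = 'dinner'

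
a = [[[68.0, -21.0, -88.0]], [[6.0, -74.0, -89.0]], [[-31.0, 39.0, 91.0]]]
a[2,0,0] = -31.0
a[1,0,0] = 6.0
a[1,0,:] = [6.0, -74.0, -89.0]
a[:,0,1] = [-21.0, -74.0, 39.0]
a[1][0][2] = -89.0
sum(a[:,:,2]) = -86.0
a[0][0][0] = 68.0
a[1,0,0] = 6.0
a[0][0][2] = -88.0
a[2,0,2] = 91.0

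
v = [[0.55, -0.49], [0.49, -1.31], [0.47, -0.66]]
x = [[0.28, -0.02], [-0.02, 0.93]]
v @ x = [[0.16, -0.47], [0.16, -1.23], [0.14, -0.62]]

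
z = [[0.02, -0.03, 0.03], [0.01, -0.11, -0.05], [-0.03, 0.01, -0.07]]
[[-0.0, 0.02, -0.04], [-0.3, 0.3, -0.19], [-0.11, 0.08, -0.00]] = z @ [[-1.5, 1.07, -0.04], [1.46, -1.79, 1.61], [2.42, -1.83, 0.30]]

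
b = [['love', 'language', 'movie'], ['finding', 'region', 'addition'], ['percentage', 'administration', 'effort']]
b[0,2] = 'movie'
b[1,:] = ['finding', 'region', 'addition']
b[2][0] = 'percentage'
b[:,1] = ['language', 'region', 'administration']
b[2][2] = 'effort'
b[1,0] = 'finding'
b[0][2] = 'movie'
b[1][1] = 'region'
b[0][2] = 'movie'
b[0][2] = 'movie'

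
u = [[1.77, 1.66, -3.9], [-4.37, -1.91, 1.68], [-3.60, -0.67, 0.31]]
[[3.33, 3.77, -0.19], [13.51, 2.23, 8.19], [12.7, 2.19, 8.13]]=u@[[-3.4, -0.41, -2.43],[-2.24, -1.99, 0.55],[-3.35, -2.00, -0.82]]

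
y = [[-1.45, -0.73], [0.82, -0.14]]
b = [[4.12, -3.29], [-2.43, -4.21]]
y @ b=[[-4.2, 7.84], [3.72, -2.11]]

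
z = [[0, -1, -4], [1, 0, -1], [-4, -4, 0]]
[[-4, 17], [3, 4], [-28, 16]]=z @ [[3, 1], [4, -5], [0, -3]]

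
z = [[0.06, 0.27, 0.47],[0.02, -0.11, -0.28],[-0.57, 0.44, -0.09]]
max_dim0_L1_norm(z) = 0.84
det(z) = 0.03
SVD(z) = [[0.27, 0.84, 0.48], [-0.17, -0.45, 0.88], [0.95, -0.32, 0.02]] @ diag([0.7381036503775985, 0.6055232819053731, 0.05869034307115666]) @ [[-0.71, 0.69, 0.12], [0.37, 0.22, 0.9], [0.6, 0.69, -0.41]]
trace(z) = -0.14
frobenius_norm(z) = 0.96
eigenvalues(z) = [(-0.1+0.62j), (-0.1-0.62j), (0.07+0j)]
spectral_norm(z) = 0.74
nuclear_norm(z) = 1.40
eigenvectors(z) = [[0.00-0.56j, 0.56j, (0.63+0j)],[(-0.02+0.34j), (-0.02-0.34j), 0.68+0.00j],[(0.75+0j), (0.75-0j), -0.38+0.00j]]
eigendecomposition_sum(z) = [[(0.02+0.21j), (0.12-0.17j), 0.23+0.03j],[-0.00-0.13j, -0.08+0.10j, (-0.14-0.03j)],[-0.28+0.02j, (0.23+0.15j), -0.04+0.32j]] + [[0.02-0.21j, (0.12+0.17j), 0.23-0.03j], [-0.00+0.13j, -0.08-0.10j, -0.14+0.03j], [(-0.28-0.02j), (0.23-0.15j), -0.04-0.32j]] + [[0.02-0.00j, 0.04-0.00j, 0.00-0.00j],[0.03-0.00j, 0.04-0.00j, 0.00-0.00j],[(-0.01+0j), -0.02+0.00j, -0.00+0.00j]]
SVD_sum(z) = [[-0.14, 0.14, 0.02], [0.09, -0.09, -0.01], [-0.5, 0.48, 0.08]] + [[0.19, 0.11, 0.46], [-0.1, -0.06, -0.24], [-0.07, -0.04, -0.17]] + [[0.02, 0.02, -0.01], [0.03, 0.04, -0.02], [0.00, 0.0, -0.00]]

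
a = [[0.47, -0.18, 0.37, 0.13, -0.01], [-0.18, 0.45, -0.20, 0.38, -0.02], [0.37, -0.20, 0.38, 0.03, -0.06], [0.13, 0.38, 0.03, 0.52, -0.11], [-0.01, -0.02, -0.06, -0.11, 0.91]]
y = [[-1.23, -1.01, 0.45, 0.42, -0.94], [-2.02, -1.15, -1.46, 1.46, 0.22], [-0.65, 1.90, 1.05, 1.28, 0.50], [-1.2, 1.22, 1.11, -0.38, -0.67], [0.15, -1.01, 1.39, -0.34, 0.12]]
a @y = [[-0.61,0.6,0.99,0.36,-0.38], [-1.02,-0.23,-0.55,0.19,-0.09], [-0.34,0.68,0.81,0.36,-0.23], [-1.59,0.23,-0.04,0.49,-0.39], [0.36,-1.13,1.10,-0.38,0.16]]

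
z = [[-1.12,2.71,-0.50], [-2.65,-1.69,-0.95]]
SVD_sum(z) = [[0.81, 1.12, 0.27], [-1.76, -2.42, -0.59]] + [[-1.93, 1.59, -0.77], [-0.89, 0.73, -0.36]]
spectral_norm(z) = 3.36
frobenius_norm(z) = 4.43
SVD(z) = [[-0.42, 0.91], [0.91, 0.42]] @ diag([3.3625691783993092, 2.884913953739175]) @ [[-0.58, -0.79, -0.19], [-0.74, 0.61, -0.3]]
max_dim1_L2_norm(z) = 3.28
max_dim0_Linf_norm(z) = 2.71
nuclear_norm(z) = 6.25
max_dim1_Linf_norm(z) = 2.71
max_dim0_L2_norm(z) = 3.19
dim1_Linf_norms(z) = [2.71, 2.65]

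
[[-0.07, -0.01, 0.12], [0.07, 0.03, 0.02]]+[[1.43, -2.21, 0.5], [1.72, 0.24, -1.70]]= [[1.36, -2.22, 0.62],  [1.79, 0.27, -1.68]]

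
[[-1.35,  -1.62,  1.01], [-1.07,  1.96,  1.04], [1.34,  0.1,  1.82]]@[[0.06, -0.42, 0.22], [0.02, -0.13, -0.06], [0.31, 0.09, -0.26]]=[[0.20,0.87,-0.46],  [0.3,0.29,-0.62],  [0.65,-0.41,-0.18]]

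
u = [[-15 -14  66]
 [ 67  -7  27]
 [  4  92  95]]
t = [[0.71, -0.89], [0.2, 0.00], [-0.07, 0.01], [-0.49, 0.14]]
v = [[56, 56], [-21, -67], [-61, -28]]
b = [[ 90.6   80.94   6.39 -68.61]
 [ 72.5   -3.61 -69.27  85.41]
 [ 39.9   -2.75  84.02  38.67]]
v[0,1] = 56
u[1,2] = 27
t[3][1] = 0.143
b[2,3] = 38.67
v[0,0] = 56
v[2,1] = -28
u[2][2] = 95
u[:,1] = [-14, -7, 92]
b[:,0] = [90.6, 72.5, 39.9]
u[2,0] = 4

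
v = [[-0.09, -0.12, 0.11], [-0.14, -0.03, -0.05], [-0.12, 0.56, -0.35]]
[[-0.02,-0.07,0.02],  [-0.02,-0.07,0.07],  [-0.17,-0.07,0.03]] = v@[[0.38, 0.61, -0.32], [-0.50, -0.16, -0.23], [-0.45, -0.27, -0.34]]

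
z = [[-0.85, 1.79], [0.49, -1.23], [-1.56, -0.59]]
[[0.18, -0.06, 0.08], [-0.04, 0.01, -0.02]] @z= [[-0.31,0.35],[0.07,-0.07]]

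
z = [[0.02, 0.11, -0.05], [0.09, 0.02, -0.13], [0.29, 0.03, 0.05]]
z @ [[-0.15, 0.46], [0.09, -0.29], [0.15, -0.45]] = [[-0.00, -0.00], [-0.03, 0.09], [-0.03, 0.10]]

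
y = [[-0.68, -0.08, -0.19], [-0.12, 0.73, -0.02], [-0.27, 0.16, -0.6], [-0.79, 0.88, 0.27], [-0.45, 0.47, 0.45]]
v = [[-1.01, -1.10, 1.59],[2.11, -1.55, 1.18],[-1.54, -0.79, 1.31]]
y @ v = [[0.81,1.02,-1.42], [1.69,-0.98,0.64], [1.53,0.52,-1.03], [2.24,-0.71,0.14], [0.75,-0.59,0.43]]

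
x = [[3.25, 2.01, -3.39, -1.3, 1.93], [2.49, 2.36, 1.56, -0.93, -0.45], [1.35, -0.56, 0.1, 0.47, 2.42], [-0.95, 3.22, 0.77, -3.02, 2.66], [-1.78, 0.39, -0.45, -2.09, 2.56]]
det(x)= 175.886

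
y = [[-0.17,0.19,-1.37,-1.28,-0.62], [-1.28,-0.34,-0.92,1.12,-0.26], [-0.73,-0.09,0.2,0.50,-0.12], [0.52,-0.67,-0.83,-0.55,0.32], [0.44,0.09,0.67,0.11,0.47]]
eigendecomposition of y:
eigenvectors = [[-0.63+0.00j, 0.39+0.05j, 0.39-0.05j, (0.16+0j), -0.59+0.00j], [(-0.49+0j), (-0.65+0j), -0.65-0.00j, (-0.54+0j), -0.30+0.00j], [-0.18+0.00j, -0.21+0.17j, (-0.21-0.17j), 0.27+0.00j, 0.55+0.00j], [-0.48+0.00j, 0.12-0.58j, 0.12+0.58j, (-0.04+0j), (-0.41+0j)], [(0.32+0j), (0.05-0.01j), 0.05+0.01j, (-0.78+0j), 0.28+0.00j]]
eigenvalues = [(-1.07+0j), (-0.07+1.32j), (-0.07-1.32j), (0.21+0j), (0.6+0j)]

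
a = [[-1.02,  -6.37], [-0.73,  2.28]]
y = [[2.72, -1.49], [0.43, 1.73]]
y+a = [[1.70,-7.86], [-0.30,4.01]]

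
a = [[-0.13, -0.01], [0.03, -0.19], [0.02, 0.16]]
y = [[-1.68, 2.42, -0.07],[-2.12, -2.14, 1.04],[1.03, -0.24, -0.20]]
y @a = [[0.29, -0.45], [0.23, 0.59], [-0.15, 0.0]]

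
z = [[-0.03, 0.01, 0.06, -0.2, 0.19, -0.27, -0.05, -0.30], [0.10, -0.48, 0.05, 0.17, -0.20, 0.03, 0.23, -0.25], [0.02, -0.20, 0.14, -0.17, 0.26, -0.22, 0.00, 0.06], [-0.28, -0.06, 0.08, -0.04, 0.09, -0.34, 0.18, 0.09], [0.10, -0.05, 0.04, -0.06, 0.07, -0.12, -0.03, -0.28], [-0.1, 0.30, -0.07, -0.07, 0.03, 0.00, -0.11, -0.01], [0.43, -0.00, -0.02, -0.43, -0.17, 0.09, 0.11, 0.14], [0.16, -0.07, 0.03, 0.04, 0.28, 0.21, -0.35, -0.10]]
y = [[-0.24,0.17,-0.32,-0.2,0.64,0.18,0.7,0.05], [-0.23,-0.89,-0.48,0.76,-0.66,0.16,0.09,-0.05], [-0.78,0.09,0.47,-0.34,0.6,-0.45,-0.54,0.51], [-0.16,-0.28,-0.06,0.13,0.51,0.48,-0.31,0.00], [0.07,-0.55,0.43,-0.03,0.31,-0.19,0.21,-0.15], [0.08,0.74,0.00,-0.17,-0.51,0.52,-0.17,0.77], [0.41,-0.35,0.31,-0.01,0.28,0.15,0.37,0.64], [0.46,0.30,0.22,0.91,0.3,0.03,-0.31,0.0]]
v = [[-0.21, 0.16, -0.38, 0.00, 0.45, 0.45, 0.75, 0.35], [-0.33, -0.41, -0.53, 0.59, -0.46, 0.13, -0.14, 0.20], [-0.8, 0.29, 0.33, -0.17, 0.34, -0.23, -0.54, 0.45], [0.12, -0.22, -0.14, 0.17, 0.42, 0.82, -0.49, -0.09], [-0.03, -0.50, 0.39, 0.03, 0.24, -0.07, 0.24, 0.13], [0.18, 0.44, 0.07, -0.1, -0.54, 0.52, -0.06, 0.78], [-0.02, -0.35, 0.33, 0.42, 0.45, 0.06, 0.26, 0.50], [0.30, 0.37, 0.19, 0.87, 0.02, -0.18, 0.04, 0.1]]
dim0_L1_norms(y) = [2.43, 3.37, 2.29, 2.55, 3.81, 2.16, 2.7, 2.17]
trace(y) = 0.67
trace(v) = 1.00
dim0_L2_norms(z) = [0.57, 0.61, 0.2, 0.54, 0.51, 0.55, 0.49, 0.52]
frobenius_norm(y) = 3.30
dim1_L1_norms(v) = [2.75, 2.79, 3.15, 2.47, 1.63, 2.69, 2.39, 2.07]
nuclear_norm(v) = 7.99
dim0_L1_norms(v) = [1.99, 2.74, 2.36, 2.35, 2.92, 2.46, 2.52, 2.6]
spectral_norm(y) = 1.78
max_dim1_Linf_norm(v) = 0.87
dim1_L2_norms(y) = [1.08, 1.46, 1.44, 0.84, 0.83, 1.32, 1.02, 1.17]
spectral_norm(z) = 0.75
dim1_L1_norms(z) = [1.11, 1.51, 1.07, 1.16, 0.75, 0.69, 1.39, 1.24]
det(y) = -0.42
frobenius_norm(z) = 1.45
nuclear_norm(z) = 3.24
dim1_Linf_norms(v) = [0.75, 0.59, 0.8, 0.82, 0.5, 0.78, 0.5, 0.87]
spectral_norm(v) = 1.37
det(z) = 0.00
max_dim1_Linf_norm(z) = 0.48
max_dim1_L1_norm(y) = 3.78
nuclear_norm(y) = 8.52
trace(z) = -0.33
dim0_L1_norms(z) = [1.22, 1.17, 0.49, 1.18, 1.29, 1.28, 1.06, 1.23]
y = z + v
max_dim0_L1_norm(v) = 2.92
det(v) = -0.19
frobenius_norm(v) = 3.03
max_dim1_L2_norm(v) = 1.23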